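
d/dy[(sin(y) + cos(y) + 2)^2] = 2*cos(2*y) + 4*sqrt(2)*cos(y + pi/4)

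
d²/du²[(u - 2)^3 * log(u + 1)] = (6*u^3*log(u + 1) + 5*u^3 - 12*u^2 - 18*u*log(u + 1) - 12*u - 12*log(u + 1) + 32)/(u^2 + 2*u + 1)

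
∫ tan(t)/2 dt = log(sec(t))/2 + C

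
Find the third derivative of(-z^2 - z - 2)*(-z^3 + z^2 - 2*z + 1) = 60*z^2 + 18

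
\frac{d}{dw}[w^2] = 2*w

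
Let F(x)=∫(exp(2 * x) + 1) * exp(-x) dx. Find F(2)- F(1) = -E - exp(-2) + exp(-1) + exp(2)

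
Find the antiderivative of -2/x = -2*log(x) + C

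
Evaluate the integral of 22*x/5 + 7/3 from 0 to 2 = 202/15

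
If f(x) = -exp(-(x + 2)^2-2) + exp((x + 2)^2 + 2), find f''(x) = (4*x^2*exp(2*x^2 + 8*x + 12) - 4*x^2 + 16*x*exp(2*x^2 + 8*x + 12) - 16*x + 18*exp(2*x^2 + 8*x + 12) - 14)*exp(-x^2 - 4*x - 6)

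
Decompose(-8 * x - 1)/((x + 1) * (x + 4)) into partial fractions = -31/(3*(x + 4)) + 7/(3*(x + 1))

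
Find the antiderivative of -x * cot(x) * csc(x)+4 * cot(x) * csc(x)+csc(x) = (x - 4)*csc(x) + C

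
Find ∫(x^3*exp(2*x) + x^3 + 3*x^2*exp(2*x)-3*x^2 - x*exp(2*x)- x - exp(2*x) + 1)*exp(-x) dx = 2*x*(x^2 - 1)*sinh(x) + C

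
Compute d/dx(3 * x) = 3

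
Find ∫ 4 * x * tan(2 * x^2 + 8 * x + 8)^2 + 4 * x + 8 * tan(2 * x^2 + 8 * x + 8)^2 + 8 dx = tan(2*(x + 2)^2) + C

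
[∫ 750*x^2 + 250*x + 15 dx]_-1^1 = 530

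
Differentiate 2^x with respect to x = 2^x*log(2)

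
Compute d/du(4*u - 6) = 4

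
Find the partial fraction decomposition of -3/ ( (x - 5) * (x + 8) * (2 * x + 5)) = 4/(55*(2*x + 5)) - 3/(143*(x + 8)) - 1/(65*(x - 5))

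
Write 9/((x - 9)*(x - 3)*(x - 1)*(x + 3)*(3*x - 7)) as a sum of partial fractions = 729/(2560*(3*x - 7)) + 1/(512*(x + 3)) - 9/(256*(x - 1)) - 1/(16*(x - 3)) + 1/(1280*(x - 9))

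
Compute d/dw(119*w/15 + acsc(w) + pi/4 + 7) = (119*w^2*sqrt(1 - 1/w^2) - 15)/(15*w^2*sqrt(1 - 1/w^2))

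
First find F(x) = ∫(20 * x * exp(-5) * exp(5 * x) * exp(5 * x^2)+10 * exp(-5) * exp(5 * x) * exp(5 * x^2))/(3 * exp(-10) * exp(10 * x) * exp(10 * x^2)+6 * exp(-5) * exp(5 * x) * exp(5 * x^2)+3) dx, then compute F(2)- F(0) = -2*exp(-5)/(3*(exp(-5) + 1)) + 2*exp(25)/(3*(1 + exp(25)))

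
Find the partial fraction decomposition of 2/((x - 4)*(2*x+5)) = -4/(13*(2*x + 5)) + 2/(13*(x - 4))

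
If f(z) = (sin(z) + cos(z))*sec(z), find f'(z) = cos(z)^(-2)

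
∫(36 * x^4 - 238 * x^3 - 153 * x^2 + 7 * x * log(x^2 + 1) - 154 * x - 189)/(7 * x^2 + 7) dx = 12*x^3/7 - 17*x^2 - 27*x + log(x^2 + 1)^2/4 + 6*log(x^2 + 1) + C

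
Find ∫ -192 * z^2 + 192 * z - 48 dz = -64*z^3 + 96*z^2 - 48*z + C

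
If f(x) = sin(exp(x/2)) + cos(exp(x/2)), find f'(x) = sqrt(2)*exp(x/2)*cos(exp(x/2) + pi/4)/2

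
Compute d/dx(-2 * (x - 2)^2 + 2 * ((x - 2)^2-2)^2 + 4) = 8*x^3 - 48*x^2 + 76*x - 24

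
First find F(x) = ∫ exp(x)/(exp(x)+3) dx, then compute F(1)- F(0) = -log(4) + log(E + 3)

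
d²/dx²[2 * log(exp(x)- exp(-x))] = -8*exp(2*x)/(exp(4*x) - 2*exp(2*x) + 1)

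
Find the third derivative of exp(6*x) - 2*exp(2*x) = 216*exp(6*x) - 16*exp(2*x)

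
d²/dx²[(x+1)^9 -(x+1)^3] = 72*x^7 + 504*x^6 + 1512*x^5 + 2520*x^4 + 2520*x^3 + 1512*x^2 + 498*x + 66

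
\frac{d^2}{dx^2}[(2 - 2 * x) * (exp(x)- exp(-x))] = (-2*x*exp(2*x) + 2*x - 2*exp(2*x) - 6)*exp(-x)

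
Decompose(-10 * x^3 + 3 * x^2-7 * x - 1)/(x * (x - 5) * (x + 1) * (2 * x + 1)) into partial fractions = 36/(11*(2*x + 1)) - 19/(6*(x + 1)) - 1211/(330*(x - 5)) + 1/(5*x)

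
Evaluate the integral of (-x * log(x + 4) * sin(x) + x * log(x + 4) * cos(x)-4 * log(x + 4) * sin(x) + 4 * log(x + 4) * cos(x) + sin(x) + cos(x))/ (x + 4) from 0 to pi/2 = -log(4) + log(pi/2 + 4)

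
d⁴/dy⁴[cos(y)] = cos(y)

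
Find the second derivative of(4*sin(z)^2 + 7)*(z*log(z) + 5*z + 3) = (8*z^2*log(z)*cos(2*z) + 40*z^2*cos(2*z) + 8*z*log(z)*sin(2*z) + 48*z*sin(2*z) + 24*z*cos(2*z) - 2*cos(2*z) + 9)/z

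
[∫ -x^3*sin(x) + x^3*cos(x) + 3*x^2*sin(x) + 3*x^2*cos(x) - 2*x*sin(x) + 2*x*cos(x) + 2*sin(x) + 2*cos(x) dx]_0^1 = 3*cos(1) + 3*sin(1)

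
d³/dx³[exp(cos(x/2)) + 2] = (sin(x/2) + 6*sin(x) + sin(3*x/2))*exp(cos(x/2))/32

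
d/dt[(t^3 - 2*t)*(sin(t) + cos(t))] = sqrt(2)*(t^3*cos(t + pi/4) + 3*t^2*sin(t + pi/4) - 2*t*cos(t + pi/4) - 2*sin(t + pi/4))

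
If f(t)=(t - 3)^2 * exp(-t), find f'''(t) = (-t^2 + 12*t - 33)*exp(-t)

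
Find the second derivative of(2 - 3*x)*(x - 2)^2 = 28 - 18*x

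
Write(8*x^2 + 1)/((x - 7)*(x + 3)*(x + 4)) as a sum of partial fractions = 129/(11*(x + 4)) - 73/(10*(x + 3)) + 393/(110*(x - 7))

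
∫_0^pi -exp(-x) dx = -1 + exp(-pi)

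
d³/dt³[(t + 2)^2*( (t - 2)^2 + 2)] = 24*t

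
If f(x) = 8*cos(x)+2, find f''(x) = -8*cos(x)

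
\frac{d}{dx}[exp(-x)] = -exp(-x)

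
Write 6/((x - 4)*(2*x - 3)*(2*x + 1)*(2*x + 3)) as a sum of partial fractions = -1/(11*(2*x + 3)) + 1/(6*(2*x + 1)) - 1/(10*(2*x - 3)) + 2/(165*(x - 4))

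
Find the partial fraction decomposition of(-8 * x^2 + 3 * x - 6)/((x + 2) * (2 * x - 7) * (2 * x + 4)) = -17/(11*(2*x - 7)) - 27/(22*(x + 2)) + 2/(x + 2)^2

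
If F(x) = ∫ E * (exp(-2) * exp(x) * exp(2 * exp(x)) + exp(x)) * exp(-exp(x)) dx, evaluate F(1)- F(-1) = -exp(-1 + exp(-1)) - exp(1 - E) + exp(1 - exp(-1)) + exp(-1 + E)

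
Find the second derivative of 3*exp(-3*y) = 27*exp(-3*y)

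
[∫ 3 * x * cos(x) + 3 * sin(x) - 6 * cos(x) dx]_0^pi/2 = -6 + 3*pi/2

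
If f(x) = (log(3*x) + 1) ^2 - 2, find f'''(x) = (4*log(x) - 2 + 4*log(3))/x^3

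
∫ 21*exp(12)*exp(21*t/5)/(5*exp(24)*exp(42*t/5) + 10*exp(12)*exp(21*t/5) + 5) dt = exp(21*t/5 + 12)/(exp(21*t/5 + 12) + 1) + C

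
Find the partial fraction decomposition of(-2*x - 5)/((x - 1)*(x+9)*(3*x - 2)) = 57/(29*(3*x - 2)) + 13/(290*(x + 9)) - 7/(10*(x - 1))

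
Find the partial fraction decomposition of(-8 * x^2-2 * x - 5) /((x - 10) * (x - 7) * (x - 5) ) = -43/(2*(x - 5)) + 137/(2*(x - 7)) - 55/(x - 10)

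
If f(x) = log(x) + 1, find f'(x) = 1/x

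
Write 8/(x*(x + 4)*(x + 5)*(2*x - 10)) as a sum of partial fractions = -2/(25*(x + 5)) + 1/(9*(x + 4)) + 2/(225*(x - 5)) - 1/(25*x)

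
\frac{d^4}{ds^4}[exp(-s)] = exp(-s)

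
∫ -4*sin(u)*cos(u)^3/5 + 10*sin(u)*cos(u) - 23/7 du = -23*u/7 + cos(u)^4/5 - 5*cos(u)^2 + C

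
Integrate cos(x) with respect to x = sin(x) + C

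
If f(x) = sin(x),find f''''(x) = sin(x)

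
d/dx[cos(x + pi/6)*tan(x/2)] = -sin(x + pi/6)*tan(x/2) + cos(x + pi/6)/(2*cos(x/2)^2)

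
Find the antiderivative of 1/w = log(-2*w) + C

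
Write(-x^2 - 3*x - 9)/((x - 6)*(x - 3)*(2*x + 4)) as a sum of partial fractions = -7/(80*(x + 2)) + 9/(10*(x - 3)) - 21/(16*(x - 6))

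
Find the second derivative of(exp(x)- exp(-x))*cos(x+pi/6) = -2*(exp(2*x) + 1)*exp(-x)*sin(x + pi/6)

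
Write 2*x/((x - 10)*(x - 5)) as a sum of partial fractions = -2/(x - 5) + 4/(x - 10)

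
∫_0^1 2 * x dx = 1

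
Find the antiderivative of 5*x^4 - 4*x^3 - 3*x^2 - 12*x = x^5 - x^4 - x^3 - 6*x^2 + C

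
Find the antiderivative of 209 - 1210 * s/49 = -605*s^2/49 + 209*s + C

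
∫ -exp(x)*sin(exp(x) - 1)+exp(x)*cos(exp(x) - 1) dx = sqrt(2)*cos(-exp(x) + pi/4 + 1) + C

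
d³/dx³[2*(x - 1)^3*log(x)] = (12*x^3*log(x) + 22*x^3 - 12*x^2 - 6*x - 4)/x^3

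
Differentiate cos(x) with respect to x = -sin(x)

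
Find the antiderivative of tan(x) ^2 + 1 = tan(x) + C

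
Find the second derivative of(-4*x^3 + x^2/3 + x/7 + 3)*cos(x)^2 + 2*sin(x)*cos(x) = 8*x^3*cos(2*x) + 24*x^2*sin(2*x) - 2*x^2*cos(2*x)/3 - 4*x*sin(2*x)/3 - 86*x*cos(2*x)/7 - 12*x - 30*sin(2*x)/7 - 17*cos(2*x)/3 + 1/3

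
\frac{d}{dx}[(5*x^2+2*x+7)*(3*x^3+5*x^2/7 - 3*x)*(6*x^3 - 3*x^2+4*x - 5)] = 720*x^7 + 87*x^6 + 3186*x^5/7 - 325*x^4 - 3952*x^3/7 + 459*x^2/7 - 158*x + 105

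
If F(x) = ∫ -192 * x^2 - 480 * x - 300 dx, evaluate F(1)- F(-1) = -728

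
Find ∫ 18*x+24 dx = 9*x^2 + 24*x + C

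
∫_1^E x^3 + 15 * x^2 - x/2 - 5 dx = (-E + exp(3))*(E/4 + 5)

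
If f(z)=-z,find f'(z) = -1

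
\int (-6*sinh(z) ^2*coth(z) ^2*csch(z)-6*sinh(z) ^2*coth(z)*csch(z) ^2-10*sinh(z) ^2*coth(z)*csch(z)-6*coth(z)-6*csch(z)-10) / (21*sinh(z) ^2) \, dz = (cosh(z) + 1)*(10*sinh(z) + 3*cosh(z) + 3)/(21*sinh(z)^2) + C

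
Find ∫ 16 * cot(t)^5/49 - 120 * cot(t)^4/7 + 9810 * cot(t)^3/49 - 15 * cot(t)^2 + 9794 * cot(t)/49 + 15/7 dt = (-4*(cot(t) - 35)^2*cot(t) + 3*cot(t) - 105)*cot(t)/49 + C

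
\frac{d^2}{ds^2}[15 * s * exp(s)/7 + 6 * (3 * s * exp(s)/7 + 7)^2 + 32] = 216*s^2*exp(2*s)/49 + 432*s*exp(2*s)/49 + 267*s*exp(s)/7 + 108*exp(2*s)/49 + 534*exp(s)/7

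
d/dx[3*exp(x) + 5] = 3*exp(x)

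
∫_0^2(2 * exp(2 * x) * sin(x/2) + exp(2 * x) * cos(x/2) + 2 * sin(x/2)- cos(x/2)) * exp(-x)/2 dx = (-exp(-2) + exp(2))*sin(1)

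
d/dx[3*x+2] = 3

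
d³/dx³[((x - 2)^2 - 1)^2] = 24*x - 48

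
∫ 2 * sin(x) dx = -2*cos(x) + C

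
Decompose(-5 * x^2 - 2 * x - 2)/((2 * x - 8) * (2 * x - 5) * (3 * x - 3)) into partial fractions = 17/(6*(2*x - 5)) - 1/(6*(x - 1)) - 5/(3*(x - 4))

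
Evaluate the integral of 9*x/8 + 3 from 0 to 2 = 33/4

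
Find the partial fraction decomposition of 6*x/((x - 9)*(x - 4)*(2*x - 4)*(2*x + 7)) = 28/(1375*(2*x + 7)) + 3/(77*(x - 2)) - 2/(25*(x - 4)) + 27/(875*(x - 9))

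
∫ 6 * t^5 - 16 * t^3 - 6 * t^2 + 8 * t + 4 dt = t^6 - 4*t^4 - 2*t^3 + 4*t^2 + 4*t + C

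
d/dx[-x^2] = -2*x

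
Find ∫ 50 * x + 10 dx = 25*x^2 + 10*x + C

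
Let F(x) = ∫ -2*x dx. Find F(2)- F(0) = -4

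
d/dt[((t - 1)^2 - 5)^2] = 4*t^3 - 12*t^2 - 8*t + 16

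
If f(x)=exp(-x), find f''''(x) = exp(-x)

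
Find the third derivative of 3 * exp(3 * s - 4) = 81*exp(3*s - 4)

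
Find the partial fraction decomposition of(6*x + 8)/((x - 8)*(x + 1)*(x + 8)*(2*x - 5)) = -184/(1617*(2*x - 5)) + 5/(294*(x + 8)) + 2/(441*(x + 1)) + 7/(198*(x - 8))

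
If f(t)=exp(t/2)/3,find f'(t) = exp(t/2)/6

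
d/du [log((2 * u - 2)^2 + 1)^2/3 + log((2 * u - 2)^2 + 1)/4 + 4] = (16*u*log(4*u^2 - 8*u + 5) + 6*u - 16*log(4*u^2 - 8*u + 5) - 6)/(12*u^2 - 24*u + 15)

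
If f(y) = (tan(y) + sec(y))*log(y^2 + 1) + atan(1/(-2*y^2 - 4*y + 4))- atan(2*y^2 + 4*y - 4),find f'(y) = (y^2*log(y^2 + 1)*sin(y)/cos(y)^2 + y^2*log(y^2 + 1)/cos(y)^2 + 2*y*tan(y) + 2*y/cos(y) + log(y^2 + 1)*sin(y)/cos(y)^2 + log(y^2 + 1)/cos(y)^2)/(y^2 + 1)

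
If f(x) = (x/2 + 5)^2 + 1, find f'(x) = x/2 + 5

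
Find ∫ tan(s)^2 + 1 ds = tan(s) + C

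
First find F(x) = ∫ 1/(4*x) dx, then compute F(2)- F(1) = log(2)/4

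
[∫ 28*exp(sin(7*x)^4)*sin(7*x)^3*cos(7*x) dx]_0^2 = -1 + exp(sin(14)^4)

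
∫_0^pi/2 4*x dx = pi^2/2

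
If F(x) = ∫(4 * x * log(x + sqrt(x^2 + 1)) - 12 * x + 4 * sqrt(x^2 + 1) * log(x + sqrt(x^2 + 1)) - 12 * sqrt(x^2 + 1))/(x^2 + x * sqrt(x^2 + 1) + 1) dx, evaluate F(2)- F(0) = -6*log(2 + sqrt(5)) - 9/2 + (3 - 2*log(2 + sqrt(5)))^2/2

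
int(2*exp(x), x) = 2*exp(x) + C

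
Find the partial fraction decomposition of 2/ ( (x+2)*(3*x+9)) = -2/(3*(x + 3)) + 2/(3*(x + 2))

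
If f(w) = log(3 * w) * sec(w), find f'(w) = (w*log(w)*tan(w)*sec(w) + w*log(3)*tan(w)*sec(w) + sec(w))/w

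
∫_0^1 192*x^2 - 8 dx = 56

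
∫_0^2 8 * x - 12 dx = -8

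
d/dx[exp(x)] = exp(x)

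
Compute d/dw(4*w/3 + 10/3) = 4/3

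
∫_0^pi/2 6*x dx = 3*pi^2/4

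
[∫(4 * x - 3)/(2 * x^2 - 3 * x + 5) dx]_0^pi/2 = -log(5) + log(-3*pi/2 + pi^2/2 + 5)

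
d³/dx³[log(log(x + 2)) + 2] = (2*log(x + 2)^2 + 3*log(x + 2) + 2)/(x^3*log(x + 2)^3 + 6*x^2*log(x + 2)^3 + 12*x*log(x + 2)^3 + 8*log(x + 2)^3)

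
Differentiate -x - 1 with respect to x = -1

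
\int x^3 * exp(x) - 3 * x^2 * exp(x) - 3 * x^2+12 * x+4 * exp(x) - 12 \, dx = (x - 2)^3*(exp(x) - 1) + C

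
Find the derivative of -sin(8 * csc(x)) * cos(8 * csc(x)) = -8*sin(8*csc(x))^2*cot(x)*csc(x) + 8*cos(8*csc(x))^2*cot(x)*csc(x)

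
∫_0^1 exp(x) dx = -1 + E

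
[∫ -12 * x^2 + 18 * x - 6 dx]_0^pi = (-1 + 4*pi)*(-pi^2 - 1 + 2*pi) - 1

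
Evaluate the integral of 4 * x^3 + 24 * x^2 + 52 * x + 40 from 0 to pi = -24 + 2*(2 + pi)^2 + (2 + pi)^4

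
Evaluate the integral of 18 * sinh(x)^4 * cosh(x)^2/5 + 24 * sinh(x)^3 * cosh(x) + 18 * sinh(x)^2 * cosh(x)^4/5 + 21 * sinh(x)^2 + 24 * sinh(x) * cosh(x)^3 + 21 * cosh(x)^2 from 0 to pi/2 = 831*sinh(pi)/80 + 3*sinh(3*pi)/80 + 3*sinh(pi)^2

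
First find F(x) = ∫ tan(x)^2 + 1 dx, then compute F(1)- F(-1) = 2*tan(1)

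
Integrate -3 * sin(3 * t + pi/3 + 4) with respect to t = cos(3*t + pi/3 + 4) + C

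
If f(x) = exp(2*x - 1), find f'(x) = 2*exp(2*x - 1)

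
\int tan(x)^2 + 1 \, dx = tan(x) + C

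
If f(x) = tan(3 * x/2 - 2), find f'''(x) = 81*tan(3*x/2 - 2)^4/4 + 27*tan(3*x/2 - 2)^2 + 27/4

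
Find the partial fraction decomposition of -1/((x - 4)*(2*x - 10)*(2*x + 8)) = -1/(288*(x + 4)) + 1/(32*(x - 4)) - 1/(36*(x - 5))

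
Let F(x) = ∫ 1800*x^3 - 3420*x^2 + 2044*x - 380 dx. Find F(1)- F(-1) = -3040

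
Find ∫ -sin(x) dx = cos(x) + C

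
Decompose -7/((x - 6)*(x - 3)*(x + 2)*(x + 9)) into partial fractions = 1/(180*(x + 9)) - 1/(40*(x + 2)) + 7/(180*(x - 3)) - 7/(360*(x - 6))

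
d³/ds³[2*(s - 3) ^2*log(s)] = (4*s^2 + 12*s + 36)/s^3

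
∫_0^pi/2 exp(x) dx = -1 + exp(pi/2)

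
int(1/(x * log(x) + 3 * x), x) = log(log(x) + 3) + C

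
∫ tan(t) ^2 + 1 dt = tan(t) + C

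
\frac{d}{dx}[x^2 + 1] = 2*x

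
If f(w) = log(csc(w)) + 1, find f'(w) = -cot(w)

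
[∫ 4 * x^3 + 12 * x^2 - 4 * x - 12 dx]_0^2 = 16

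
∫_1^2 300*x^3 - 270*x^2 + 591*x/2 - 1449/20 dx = 4329/5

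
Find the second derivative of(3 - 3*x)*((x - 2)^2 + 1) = 30 - 18*x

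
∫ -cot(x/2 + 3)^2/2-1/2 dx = cot(x/2 + 3) + C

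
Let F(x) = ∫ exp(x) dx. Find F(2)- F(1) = -E + exp(2)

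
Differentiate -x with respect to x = -1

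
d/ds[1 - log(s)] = -1/s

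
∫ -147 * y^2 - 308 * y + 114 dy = -49*y^3 - 154*y^2 + 114*y + C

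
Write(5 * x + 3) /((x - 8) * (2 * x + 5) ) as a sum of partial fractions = 19/(21*(2*x + 5)) + 43/(21*(x - 8))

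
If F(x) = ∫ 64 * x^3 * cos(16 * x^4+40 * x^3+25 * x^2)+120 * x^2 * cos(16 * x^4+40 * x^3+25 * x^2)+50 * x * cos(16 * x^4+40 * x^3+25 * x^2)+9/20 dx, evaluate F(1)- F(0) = sin(81) + 9/20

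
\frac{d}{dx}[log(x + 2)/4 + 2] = 1/(4*x + 8)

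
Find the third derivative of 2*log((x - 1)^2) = 8/(x^3 - 3*x^2 + 3*x - 1)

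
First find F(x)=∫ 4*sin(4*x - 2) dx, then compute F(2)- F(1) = -cos(6) + cos(2)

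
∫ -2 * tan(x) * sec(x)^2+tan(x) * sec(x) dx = (1 - sec(x))*sec(x) + C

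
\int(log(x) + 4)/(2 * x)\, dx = (log(x) + 4)^2/4 + C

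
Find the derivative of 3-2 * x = -2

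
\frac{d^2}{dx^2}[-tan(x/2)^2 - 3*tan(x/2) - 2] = -3*tan(x/2)^4/2 - 3*tan(x/2)^3/2 - 2*tan(x/2)^2 - 3*tan(x/2)/2 - 1/2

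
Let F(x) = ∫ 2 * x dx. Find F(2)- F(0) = 4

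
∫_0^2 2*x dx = 4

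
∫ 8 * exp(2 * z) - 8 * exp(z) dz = 4*(1 - exp(z))^2 + C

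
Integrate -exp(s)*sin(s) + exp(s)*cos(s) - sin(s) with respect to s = (exp(s) + 1)*cos(s) + C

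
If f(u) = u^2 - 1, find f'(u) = 2*u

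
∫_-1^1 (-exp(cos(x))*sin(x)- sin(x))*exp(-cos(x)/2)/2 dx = 0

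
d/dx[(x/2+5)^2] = x/2 + 5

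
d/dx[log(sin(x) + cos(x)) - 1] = 1/tan(x + pi/4)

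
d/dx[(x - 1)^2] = 2*x - 2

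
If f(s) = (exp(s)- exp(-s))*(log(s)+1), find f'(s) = (s*exp(2*s)*log(s) + s*exp(2*s) + s*log(s) + s + exp(2*s) - 1)*exp(-s)/s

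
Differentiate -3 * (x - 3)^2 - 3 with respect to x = 18 - 6*x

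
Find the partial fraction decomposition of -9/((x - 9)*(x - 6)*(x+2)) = -9/(88*(x + 2)) + 3/(8*(x - 6)) - 3/(11*(x - 9))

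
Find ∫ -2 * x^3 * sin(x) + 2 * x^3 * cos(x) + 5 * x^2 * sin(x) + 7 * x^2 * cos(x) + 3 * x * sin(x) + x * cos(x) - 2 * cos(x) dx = sqrt(2)*(2*x^3 + x^2 - x - 1)*sin(x + pi/4) + C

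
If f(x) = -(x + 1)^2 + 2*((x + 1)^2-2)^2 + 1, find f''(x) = 24*x^2 + 48*x + 6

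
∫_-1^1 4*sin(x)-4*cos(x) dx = -8*sin(1)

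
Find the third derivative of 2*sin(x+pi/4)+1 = -2*cos(x + pi/4)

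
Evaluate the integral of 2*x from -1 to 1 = 0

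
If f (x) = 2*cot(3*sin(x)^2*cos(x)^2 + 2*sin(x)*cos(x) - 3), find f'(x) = -8*(3*sin(x)*cos(x) + 1)*sin(x + pi/4)*cos(x + pi/4)/sin(3*sin(x)^4 - 3*sin(x)^2 - 2*sin(x)*cos(x) + 3)^2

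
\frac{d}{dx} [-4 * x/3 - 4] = -4/3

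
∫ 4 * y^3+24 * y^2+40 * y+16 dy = y^4 + 8*y^3 + 20*y^2 + 16*y + C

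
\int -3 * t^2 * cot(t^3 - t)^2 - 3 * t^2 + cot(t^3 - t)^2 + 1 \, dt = cot(t^3 - t) + C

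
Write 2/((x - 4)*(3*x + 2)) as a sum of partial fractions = -3/(7*(3*x + 2)) + 1/(7*(x - 4))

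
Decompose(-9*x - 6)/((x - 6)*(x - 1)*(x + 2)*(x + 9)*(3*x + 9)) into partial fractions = 1/(252*(x + 9)) - 7/(216*(x + 3)) + 1/(42*(x + 2)) + 1/(120*(x - 1)) - 1/(270*(x - 6))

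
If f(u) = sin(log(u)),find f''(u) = -sqrt(2)*sin(log(u) + pi/4)/u^2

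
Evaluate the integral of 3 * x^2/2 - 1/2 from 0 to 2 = 3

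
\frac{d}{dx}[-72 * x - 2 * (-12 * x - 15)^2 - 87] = -576*x - 792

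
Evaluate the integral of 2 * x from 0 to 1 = 1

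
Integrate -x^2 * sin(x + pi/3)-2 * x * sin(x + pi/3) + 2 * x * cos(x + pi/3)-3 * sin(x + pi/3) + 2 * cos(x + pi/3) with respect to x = ((x + 1)^2 + 2)*cos(x + pi/3) + C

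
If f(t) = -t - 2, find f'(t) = -1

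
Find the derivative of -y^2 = -2*y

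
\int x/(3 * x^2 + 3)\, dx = log(x^2 + 1)/6 + C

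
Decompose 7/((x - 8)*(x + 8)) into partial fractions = -7/(16*(x + 8)) + 7/(16*(x - 8))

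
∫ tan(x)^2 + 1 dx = tan(x) + C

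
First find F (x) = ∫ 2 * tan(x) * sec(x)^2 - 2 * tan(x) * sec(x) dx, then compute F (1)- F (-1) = 0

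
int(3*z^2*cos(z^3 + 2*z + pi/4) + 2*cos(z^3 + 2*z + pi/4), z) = sin(z^3 + 2*z + pi/4) + C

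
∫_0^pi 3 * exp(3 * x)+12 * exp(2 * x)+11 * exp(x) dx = -26 - exp(pi) + (2 + exp(pi))^3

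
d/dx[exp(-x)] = -exp(-x)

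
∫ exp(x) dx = exp(x) + C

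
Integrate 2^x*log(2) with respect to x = 2^x + C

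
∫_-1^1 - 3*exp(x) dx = -3*E + 3*exp(-1)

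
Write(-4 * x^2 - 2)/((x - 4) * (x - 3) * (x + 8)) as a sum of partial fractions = -43/(22*(x + 8)) + 38/(11*(x - 3)) - 11/(2*(x - 4))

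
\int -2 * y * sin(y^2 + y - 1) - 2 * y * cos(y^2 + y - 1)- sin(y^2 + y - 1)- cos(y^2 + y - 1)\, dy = sqrt(2)*cos(y^2 + y - 1 + pi/4) + C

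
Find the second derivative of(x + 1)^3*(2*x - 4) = 24*x^2 + 12*x - 12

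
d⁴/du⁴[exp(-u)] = exp(-u)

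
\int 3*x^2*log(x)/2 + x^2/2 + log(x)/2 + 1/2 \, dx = x*(x^2 + 1)*log(x)/2 + C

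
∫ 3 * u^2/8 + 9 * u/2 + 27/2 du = u^3/8 + 9*u^2/4 + 27*u/2 + C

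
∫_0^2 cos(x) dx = sin(2)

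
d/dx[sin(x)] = cos(x)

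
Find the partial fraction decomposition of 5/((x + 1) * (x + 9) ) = -5/(8*(x + 9)) + 5/(8*(x + 1))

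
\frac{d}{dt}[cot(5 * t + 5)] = -5/sin(5*t + 5)^2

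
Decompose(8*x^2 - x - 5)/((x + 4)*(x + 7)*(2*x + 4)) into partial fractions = 197/(15*(x + 7)) - 127/(12*(x + 4)) + 29/(20*(x + 2))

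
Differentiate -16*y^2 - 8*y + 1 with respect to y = -32*y - 8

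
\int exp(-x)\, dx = -exp(-x) + C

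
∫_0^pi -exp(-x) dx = -1 + exp(-pi)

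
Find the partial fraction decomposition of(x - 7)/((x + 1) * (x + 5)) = 3/(x + 5) - 2/(x + 1)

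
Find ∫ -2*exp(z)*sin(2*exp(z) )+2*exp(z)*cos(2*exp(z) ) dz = sqrt(2)*sin(2*exp(z) + pi/4) + C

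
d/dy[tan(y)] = cos(y)^(-2)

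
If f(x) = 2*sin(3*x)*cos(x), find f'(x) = 2*cos(2*x) + 4*cos(4*x)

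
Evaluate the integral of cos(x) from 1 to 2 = -sin(1) + sin(2)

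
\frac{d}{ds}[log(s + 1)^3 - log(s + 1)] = (3*log(s + 1)^2 - 1)/(s + 1)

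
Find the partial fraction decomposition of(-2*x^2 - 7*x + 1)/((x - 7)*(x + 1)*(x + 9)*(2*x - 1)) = 8/(247*(2*x - 1)) + 49/(1216*(x + 9)) + 1/(32*(x + 1)) - 73/(832*(x - 7))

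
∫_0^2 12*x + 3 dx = 30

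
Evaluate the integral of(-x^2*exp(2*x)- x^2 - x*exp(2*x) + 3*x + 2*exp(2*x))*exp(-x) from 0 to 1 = E - exp(-1)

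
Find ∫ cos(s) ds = sin(s) + C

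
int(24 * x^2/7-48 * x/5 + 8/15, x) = 8*x^3/7 - 24*x^2/5 + 8*x/15 + C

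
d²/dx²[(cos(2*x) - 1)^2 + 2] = -64*sin(x)^4 + 48*sin(x)^2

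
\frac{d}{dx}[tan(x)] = cos(x)^(-2)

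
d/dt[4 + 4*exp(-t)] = -4*exp(-t)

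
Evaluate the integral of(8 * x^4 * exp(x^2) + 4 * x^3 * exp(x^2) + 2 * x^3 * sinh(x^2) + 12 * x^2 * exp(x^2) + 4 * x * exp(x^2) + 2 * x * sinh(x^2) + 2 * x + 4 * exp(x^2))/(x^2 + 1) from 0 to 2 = -3 + log(5) + cosh(4) + 10*exp(4)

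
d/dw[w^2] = 2*w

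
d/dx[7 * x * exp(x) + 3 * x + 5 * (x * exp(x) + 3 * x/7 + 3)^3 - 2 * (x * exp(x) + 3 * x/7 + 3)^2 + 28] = 15*x^3*exp(3*x) + 90*x^3*exp(2*x)/7 + 135*x^3*exp(x)/49 + 15*x^2*exp(3*x) + 737*x^2*exp(2*x)/7 + 2211*x^2*exp(x)/49 + 405*x^2/343 + 86*x*exp(2*x) + 1426*x*exp(x)/7 + 774*x/49 + 130*exp(x) + 390/7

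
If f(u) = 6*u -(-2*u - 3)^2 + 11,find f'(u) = -8*u - 6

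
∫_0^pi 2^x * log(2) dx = -1 + 2^pi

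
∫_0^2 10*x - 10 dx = 0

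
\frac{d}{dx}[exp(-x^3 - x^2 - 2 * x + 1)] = (-3*x^2 - 2*x - 2)*exp(-x^3 - x^2 - 2*x + 1)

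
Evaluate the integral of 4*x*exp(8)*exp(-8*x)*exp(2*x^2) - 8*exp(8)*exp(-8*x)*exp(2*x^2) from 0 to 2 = 1 - exp(8)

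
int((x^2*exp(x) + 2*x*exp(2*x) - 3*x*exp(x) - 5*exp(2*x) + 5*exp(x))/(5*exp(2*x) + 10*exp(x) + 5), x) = ((x^2 - 5*x + 10)*exp(x) - 25*exp(x) - 25)/(5*(exp(x) + 1)) + C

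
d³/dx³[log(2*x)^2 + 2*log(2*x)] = (4*log(x) - 2 + 4*log(2))/x^3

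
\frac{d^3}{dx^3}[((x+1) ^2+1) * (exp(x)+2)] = x^2*exp(x) + 8*x*exp(x) + 14*exp(x)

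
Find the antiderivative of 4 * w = 2*w^2 + C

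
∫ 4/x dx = 4*log(3*x) + C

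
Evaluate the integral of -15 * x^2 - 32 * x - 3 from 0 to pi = (1 + 5*pi)*(-pi^2 - 3*pi)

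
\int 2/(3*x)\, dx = 2*log(x)/3 + C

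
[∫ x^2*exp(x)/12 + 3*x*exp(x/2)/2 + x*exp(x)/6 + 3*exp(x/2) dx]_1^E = -3*exp(1/2) - E/12 + exp(2 + E)/12 + 3*exp(1 + E/2)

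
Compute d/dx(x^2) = 2*x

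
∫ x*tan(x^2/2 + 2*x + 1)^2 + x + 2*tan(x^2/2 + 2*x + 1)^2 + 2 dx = tan((x + 2)^2/2 - 1) + C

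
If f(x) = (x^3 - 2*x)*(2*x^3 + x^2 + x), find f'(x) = 12*x^5 + 5*x^4 - 12*x^3 - 6*x^2 - 4*x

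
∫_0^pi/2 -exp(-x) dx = -1 + exp(-pi/2)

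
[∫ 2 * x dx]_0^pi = pi^2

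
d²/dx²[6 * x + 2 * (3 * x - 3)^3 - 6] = 324*x - 324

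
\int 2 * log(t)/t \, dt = log(t)^2 + C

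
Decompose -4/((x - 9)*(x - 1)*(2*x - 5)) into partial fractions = 16/(39*(2*x - 5)) - 1/(6*(x - 1)) - 1/(26*(x - 9))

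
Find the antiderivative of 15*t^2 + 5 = 5*t^3 + 5*t + C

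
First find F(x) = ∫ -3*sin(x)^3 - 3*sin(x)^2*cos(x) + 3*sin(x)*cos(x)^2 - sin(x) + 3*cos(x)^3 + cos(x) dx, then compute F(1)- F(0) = -2 + cos(1) + sin(1) + (cos(1) + sin(1))^3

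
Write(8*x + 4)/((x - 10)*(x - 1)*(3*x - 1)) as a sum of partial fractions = 30/(29*(3*x - 1)) - 2/(3*(x - 1)) + 28/(87*(x - 10))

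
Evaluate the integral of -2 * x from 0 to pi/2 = -pi^2/4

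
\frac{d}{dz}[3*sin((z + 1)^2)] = 6*(z + 1)*cos(z^2 + 2*z + 1)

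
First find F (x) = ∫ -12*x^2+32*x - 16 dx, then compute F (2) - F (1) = 4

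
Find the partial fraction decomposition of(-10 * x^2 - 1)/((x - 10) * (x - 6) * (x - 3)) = -13/(3*(x - 3)) + 361/(12*(x - 6)) - 143/(4*(x - 10))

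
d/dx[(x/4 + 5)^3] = 3*x^2/64 + 15*x/8 + 75/4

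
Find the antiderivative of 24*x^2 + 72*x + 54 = 8*x^3 + 36*x^2 + 54*x + C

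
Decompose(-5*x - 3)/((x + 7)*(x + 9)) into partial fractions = -21/(x + 9) + 16/(x + 7)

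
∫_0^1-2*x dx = -1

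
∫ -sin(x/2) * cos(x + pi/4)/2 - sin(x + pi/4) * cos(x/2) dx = cos(x/2)*cos(x + pi/4) + C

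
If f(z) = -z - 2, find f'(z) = -1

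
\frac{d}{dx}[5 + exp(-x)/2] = -exp(-x)/2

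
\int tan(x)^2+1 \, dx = tan(x) + C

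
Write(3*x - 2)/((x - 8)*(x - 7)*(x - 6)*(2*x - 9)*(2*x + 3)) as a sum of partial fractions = -13/(14535*(2*x + 3)) - 23/(315*(2*x - 9)) + 8/(45*(x - 6)) - 19/(85*(x - 7)) + 11/(133*(x - 8))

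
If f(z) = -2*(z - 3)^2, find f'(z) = 12 - 4*z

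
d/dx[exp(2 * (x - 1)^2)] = 4*x*exp(2*x^2 - 4*x + 2) - 4*exp(2*x^2 - 4*x + 2)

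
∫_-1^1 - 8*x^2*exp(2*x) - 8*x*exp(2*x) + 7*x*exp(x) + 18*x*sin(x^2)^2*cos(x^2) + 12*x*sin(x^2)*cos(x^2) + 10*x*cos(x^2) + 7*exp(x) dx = -4*exp(2) + 4*exp(-2) + 7*exp(-1) + 7*E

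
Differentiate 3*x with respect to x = 3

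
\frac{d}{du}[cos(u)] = -sin(u)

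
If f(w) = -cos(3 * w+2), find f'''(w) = -27*sin(3*w + 2)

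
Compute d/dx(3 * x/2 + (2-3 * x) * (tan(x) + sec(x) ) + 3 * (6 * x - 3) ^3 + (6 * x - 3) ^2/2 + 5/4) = 1944*x^2 - 3*x*tan(x)^2 - 3*x*tan(x)*sec(x) - 1911*x + 2*tan(x)^2 + 2*tan(x)*sec(x) - 3*tan(x) - 3*sec(x) + 943/2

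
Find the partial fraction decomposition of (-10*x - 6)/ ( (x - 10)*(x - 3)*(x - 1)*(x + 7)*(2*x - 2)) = 1/(340*(x + 7)) - 5/(81*(x - 1)) - 1/(18*(x - 1)^2) + 9/(140*(x - 3)) - 53/(9639*(x - 10))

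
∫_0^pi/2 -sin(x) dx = -1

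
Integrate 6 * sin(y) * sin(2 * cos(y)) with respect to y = 3*cos(2*cos(y)) + C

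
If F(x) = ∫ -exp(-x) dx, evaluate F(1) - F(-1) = -E + exp(-1)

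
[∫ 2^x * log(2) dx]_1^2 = 2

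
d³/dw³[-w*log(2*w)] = w^(-2)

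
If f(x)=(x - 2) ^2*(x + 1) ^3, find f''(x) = 20*x^3 - 12*x^2 - 30*x + 2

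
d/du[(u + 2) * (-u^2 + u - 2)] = -3*u^2 - 2*u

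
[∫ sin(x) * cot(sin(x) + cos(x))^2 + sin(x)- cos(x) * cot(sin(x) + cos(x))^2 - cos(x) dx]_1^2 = -cot(cos(1) + sin(1)) + cot(cos(2) + sin(2))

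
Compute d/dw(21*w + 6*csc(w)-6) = -6*cot(w)*csc(w) + 21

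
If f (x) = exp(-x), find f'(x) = -exp(-x)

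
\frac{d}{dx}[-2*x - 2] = -2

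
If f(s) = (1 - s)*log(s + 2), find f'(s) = (-s*log(s + 2) - s - 2*log(s + 2) + 1)/(s + 2)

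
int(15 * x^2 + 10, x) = 5*x^3 + 10*x + C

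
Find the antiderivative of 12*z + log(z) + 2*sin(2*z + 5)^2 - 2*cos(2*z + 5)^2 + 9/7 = 6*z^2 + z*log(z) + 2*z/7 - sin(4*z + 10)/2 + C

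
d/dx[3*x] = 3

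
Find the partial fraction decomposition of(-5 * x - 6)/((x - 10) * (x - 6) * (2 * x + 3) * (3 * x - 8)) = -261/(2750*(3*x - 8)) - 4/(2875*(2*x + 3)) + 3/(50*(x - 6)) - 7/(253*(x - 10))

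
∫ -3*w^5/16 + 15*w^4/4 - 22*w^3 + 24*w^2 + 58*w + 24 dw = -w^6/32 + 3*w^5/4 - 11*w^4/2 + 8*w^3 + 29*w^2 + 24*w + C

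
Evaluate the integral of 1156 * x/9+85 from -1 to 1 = 170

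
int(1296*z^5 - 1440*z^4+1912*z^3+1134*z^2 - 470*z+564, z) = 216*z^6 - 288*z^5 + 478*z^4 + 378*z^3 - 235*z^2 + 564*z + C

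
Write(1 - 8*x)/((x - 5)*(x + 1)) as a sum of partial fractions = -3/(2*(x + 1)) - 13/(2*(x - 5))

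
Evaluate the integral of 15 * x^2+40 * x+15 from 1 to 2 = 110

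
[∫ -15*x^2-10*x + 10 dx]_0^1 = 0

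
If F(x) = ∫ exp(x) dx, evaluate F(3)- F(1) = -E + exp(3)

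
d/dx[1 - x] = -1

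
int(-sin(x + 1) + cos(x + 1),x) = sqrt(2)*sin(x + pi/4 + 1) + C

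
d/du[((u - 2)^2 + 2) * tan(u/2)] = u^2/(2*cos(u/2)^2) + 2*u*tan(u/2) - 2*u/cos(u/2)^2 - 4*tan(u/2) + 3/cos(u/2)^2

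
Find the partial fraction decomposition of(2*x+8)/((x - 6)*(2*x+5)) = -6/(17*(2*x + 5)) + 20/(17*(x - 6))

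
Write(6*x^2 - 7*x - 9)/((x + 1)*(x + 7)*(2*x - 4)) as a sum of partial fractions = 167/(54*(x + 7)) - 1/(9*(x + 1)) + 1/(54*(x - 2))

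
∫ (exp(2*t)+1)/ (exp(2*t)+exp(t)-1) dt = log(2*sinh(t) + 1) + C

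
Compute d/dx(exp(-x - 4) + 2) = -exp(-x - 4)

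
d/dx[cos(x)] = -sin(x)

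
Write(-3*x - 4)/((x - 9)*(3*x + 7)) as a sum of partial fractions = -9/(34*(3*x + 7)) - 31/(34*(x - 9))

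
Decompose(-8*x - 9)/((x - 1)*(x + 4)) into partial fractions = -23/(5*(x + 4)) - 17/(5*(x - 1))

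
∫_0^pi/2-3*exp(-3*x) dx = -1 + exp(-3*pi/2)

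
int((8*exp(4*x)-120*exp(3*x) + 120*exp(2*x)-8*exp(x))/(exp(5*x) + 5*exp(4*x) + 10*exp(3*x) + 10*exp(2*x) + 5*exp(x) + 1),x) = 4*(exp(2*x) - 2*exp(x)*cosh(x/2)^4 + 2*exp(x) + 1)/((exp(2*x) + 2*exp(x) + 1)*cosh(x/2)^4) + C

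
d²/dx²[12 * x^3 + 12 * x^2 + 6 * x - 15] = 72*x + 24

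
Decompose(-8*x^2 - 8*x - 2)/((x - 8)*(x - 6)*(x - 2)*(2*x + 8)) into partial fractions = 49/(720*(x + 4)) - 25/(144*(x - 2)) + 169/(80*(x - 6)) - 289/(144*(x - 8))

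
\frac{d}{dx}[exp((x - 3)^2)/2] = x*exp(x^2 - 6*x + 9) - 3*exp(x^2 - 6*x + 9)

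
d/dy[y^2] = 2*y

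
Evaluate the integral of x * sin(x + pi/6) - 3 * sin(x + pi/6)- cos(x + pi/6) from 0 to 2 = -3*sqrt(3)/2 + cos(pi/6 + 2)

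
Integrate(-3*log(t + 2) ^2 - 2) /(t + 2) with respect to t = (-log(t + 2)^2 - 2)*log(t + 2) + C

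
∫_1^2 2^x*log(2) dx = 2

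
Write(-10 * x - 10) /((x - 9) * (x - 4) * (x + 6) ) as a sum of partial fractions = 1/(3*(x + 6)) + 1/(x - 4) - 4/(3*(x - 9))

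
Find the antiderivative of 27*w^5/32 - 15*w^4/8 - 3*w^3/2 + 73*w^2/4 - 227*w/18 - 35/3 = 9*w^6/64 - 3*w^5/8 - 3*w^4/8 + 73*w^3/12 - 227*w^2/36 - 35*w/3 + C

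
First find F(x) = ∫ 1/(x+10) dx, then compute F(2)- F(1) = -log(33/2) + log(18)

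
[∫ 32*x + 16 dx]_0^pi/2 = -4 + (2 + 2*pi)^2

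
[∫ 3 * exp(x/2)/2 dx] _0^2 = -3 + 3*E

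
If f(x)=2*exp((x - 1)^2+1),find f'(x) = 4*x*exp(x^2 - 2*x + 2) - 4*exp(x^2 - 2*x + 2)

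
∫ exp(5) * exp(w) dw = exp(w + 5) + C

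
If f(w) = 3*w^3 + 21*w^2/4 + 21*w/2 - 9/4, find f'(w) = 9*w^2 + 21*w/2 + 21/2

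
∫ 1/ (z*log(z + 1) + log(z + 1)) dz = log(log(z + 1)) + C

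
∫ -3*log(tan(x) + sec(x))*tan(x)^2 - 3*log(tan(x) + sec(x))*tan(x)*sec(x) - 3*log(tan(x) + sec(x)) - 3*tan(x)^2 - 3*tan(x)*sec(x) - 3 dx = -3*(tan(x) + sec(x))*log(tan(x) + sec(x)) + C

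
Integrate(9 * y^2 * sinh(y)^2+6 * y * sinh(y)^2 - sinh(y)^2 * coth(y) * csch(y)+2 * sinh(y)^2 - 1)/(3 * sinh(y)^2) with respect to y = y^3 + y^2 + 2*y/3 + coth(y)/3 + csch(y)/3 + C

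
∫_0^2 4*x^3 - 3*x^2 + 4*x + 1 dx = 18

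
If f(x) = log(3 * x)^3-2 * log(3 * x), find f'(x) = (3*log(x)^2 + 6*log(3)*log(x) - 2 + 3*log(3)^2)/x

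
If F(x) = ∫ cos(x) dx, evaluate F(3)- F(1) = -sin(1) + sin(3)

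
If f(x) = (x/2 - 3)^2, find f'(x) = x/2 - 3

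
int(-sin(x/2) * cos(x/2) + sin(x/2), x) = (cos(x/2) - 1)^2 + C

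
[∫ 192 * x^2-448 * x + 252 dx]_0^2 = 120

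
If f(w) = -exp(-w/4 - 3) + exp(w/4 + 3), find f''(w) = (exp(w/2 + 6) - 1)*exp(-w/4 - 3)/16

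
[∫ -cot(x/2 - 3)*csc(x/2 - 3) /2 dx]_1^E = -csc(3 - E/2) + csc(5/2)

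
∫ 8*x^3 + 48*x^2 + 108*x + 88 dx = 2*x^4 + 16*x^3 + 54*x^2 + 88*x + C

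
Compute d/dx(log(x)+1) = 1/x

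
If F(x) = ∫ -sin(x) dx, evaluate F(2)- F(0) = -1 + cos(2)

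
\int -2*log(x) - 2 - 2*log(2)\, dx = -2*x*log(2*x) + C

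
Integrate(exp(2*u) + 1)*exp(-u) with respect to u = 2*sinh(u) + C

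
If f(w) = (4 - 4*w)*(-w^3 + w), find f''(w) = 48*w^2 - 24*w - 8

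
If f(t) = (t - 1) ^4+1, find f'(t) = 4*t^3 - 12*t^2 + 12*t - 4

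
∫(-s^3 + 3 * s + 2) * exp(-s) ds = (s + 1)^3*exp(-s) + C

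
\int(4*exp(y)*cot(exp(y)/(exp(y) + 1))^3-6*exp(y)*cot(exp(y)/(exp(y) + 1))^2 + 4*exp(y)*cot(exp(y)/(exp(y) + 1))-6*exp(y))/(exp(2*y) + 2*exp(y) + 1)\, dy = 2*(3 - cot(exp(y)/(exp(y) + 1)))*cot(exp(y)/(exp(y) + 1)) + C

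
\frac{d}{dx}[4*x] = 4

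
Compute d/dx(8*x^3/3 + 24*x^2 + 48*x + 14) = 8*x^2 + 48*x + 48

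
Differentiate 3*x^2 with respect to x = 6*x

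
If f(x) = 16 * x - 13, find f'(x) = 16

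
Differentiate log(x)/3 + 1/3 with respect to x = 1/(3*x)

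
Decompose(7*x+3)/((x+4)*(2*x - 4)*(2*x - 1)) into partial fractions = -13/(27*(2*x - 1)) - 25/(108*(x + 4)) + 17/(36*(x - 2))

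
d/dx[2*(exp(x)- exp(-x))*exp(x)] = 4*exp(2*x)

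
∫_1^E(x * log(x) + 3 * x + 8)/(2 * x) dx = 3 + 3*E/2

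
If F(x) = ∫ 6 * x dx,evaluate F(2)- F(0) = 12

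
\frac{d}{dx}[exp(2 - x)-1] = -exp(2 - x)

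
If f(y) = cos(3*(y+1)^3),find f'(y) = -9*(y + 1)^2*sin(3*y^3 + 9*y^2 + 9*y + 3)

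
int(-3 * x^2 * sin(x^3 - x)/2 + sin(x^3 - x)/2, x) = cos(x^3 - x)/2 + C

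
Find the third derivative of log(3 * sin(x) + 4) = 6*(6*sin(x) + 1)*cos(x)/(3*sin(x) + 4)^3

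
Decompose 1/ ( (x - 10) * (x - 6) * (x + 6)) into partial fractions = 1/(192*(x + 6)) - 1/(48*(x - 6)) + 1/(64*(x - 10))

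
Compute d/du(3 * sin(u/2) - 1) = 3*cos(u/2)/2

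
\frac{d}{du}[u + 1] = 1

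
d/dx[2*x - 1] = 2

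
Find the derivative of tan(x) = cos(x)^(-2)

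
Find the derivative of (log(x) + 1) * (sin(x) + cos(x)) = sqrt(2)*(x*log(x)*cos(x + pi/4) + x*cos(x + pi/4) + sin(x + pi/4))/x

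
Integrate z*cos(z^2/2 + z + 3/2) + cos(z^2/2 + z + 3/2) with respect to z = sin((z + 1)^2/2 + 1) + C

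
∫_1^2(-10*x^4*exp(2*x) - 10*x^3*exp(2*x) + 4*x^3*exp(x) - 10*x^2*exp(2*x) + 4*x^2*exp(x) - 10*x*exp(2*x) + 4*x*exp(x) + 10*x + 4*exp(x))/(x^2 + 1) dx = -20*exp(4) - 4*E - 5*log(2) + 5*log(5) + 13*exp(2)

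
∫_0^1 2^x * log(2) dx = 1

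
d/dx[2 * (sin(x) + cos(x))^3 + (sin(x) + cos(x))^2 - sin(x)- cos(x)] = 3*sqrt(2)*sin(3*x + pi/4) + 2*cos(2*x) + 2*sqrt(2)*cos(x + pi/4)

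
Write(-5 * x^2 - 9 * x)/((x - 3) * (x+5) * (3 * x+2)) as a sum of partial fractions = -34/(143*(3*x + 2)) - 10/(13*(x + 5)) - 9/(11*(x - 3))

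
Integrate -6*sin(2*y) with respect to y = 3*cos(2*y) + C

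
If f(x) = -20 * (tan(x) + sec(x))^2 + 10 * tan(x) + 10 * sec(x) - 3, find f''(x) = 10*(-92*sin(x) + 4*sin(2*x) + 4*sin(3*x) + 5*cos(x) - 24*cos(2*x)*tan(x)^2 + 8*cos(2*x) - cos(3*x) - 24*tan(x)^2 - 40)/(cos(2*x) + 1)^2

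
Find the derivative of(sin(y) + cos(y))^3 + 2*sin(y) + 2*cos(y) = sqrt(2)*(3*sin(3*y + pi/4) + 7*cos(y + pi/4))/2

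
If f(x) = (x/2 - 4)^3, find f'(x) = 3*x^2/8 - 6*x + 24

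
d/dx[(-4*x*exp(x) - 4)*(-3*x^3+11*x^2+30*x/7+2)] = 12*x^4*exp(x) + 4*x^3*exp(x) - 1044*x^2*exp(x)/7 + 36*x^2 - 296*x*exp(x)/7 - 88*x - 8*exp(x) - 120/7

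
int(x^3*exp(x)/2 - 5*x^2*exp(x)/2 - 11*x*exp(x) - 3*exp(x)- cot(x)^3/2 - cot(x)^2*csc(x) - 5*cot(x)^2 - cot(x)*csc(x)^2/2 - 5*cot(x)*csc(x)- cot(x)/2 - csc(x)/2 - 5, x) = -x*(-x^2 + 8*x + 6)*exp(x)/2 + (cot(x) + csc(x))^2/4 + 5*cot(x) + 5*csc(x) + C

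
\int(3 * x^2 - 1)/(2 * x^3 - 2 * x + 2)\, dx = log(x^3 - x + 1)/2 + C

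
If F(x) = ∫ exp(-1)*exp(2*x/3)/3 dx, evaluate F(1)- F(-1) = -exp(-5/3)/2 + exp(-1/3)/2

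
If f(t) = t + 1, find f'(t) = 1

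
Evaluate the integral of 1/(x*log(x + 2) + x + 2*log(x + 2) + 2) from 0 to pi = -log(log(2) + 1) + log(1 + log(2 + pi))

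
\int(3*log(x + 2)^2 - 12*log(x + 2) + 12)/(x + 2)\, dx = (log(x + 2) - 2)^3 + C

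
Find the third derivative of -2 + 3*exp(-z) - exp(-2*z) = (8 - 3*exp(z))*exp(-2*z)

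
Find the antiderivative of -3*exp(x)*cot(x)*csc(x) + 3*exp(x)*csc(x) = 3*exp(x)*csc(x) + C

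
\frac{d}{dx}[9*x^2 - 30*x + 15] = 18*x - 30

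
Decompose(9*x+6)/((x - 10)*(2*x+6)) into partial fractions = 21/(26*(x + 3)) + 48/(13*(x - 10))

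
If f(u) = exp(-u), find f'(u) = -exp(-u)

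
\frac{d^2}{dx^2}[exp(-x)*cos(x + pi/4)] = 2*exp(-x)*sin(x + pi/4)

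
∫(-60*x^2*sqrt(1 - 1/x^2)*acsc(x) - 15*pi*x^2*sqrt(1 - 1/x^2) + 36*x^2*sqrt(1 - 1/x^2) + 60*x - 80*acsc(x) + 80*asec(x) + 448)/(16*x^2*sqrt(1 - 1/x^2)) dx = -(20*acsc(x) - 12 + 5*pi)*(3*x + 4*asec(x) + pi + 20)/16 + C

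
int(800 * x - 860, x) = 400*x^2 - 860*x + C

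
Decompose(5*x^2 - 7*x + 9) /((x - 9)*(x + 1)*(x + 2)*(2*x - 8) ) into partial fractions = -43/(132*(x + 2)) + 21/(100*(x + 1)) - 61/(300*(x - 4)) + 351/(1100*(x - 9))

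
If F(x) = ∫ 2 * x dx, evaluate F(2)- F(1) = 3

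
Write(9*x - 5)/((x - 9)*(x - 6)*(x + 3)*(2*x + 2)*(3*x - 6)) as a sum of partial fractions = -2/(405*(x + 3)) + 1/(180*(x + 1)) + 13/(2520*(x - 2)) - 7/(648*(x - 6)) + 19/(3780*(x - 9))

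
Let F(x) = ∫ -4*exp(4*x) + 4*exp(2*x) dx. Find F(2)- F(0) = -exp(8) - 1 + 2*exp(4)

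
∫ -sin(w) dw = cos(w) + C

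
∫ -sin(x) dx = cos(x) + C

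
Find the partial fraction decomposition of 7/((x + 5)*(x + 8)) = -7/(3*(x + 8)) + 7/(3*(x + 5))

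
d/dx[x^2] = 2*x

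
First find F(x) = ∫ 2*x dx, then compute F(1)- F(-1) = 0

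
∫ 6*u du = 3*u^2 + C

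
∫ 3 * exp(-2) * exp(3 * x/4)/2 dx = 2*exp(3*x/4 - 2) + C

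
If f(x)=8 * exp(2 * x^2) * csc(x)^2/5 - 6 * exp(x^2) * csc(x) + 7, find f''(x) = 2*(64*x^2*exp(x^2)/(5*sin(x)) - 12*x^2 - 64*x*exp(x^2)*cos(x)/(5*sin(x)^2) + 12*x*cos(x)/sin(x) + 24*exp(x^2)/(5*sin(x)^3) - 3 - 6/sin(x)^2)*exp(x^2)/sin(x)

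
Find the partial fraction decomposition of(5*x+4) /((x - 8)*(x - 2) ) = -7/(3*(x - 2)) + 22/(3*(x - 8))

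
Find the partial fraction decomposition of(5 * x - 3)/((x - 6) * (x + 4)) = 23/(10*(x + 4)) + 27/(10*(x - 6))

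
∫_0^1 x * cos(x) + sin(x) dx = sin(1)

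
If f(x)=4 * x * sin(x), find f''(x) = -4*x*sin(x) + 8*cos(x)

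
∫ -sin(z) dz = cos(z) + C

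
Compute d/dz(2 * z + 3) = 2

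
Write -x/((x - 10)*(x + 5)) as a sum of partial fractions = -1/(3*(x + 5)) - 2/(3*(x - 10))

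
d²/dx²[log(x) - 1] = -1/x^2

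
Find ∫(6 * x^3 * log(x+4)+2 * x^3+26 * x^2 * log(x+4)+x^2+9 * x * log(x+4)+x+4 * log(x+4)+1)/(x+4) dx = (2*x^3 + x^2 + x + 1)*log(x + 4) + C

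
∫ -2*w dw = -w^2 + C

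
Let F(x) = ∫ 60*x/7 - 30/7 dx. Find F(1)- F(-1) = -60/7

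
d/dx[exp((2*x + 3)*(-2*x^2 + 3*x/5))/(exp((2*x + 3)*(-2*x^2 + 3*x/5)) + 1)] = (-60*x^2*exp(4*x^3 + 24*x^2/5 - 9*x/5) - 48*x*exp(4*x^3 + 24*x^2/5 - 9*x/5) + 9*exp(4*x^3 + 24*x^2/5 - 9*x/5))/(5 + 10*exp(-9*x/5)*exp(24*x^2/5)*exp(4*x^3) + 5*exp(-18*x/5)*exp(48*x^2/5)*exp(8*x^3))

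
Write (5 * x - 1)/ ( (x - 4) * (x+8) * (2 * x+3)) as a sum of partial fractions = 34/(143*(2*x + 3)) - 41/(156*(x + 8)) + 19/(132*(x - 4))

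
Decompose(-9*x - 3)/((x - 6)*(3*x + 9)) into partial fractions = -8/(9*(x + 3)) - 19/(9*(x - 6))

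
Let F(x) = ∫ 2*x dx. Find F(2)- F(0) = 4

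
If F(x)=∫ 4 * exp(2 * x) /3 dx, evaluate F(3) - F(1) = -2*exp(2)/3 + 2*exp(6)/3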